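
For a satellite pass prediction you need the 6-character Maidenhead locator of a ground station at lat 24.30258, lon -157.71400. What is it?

BL14dh

Shift to the Maidenhead origin (180°W, 90°S): lon 22.2860, lat 114.3026.
Field: lon ⌊22.2860/20⌋ = 1 → B; lat ⌊114.3026/10⌋ = 11 → L.
Square: lon ⌊2.2860/2⌋ = 1; lat ⌊4.3026/1⌋ = 4.
Subsquare: lon ⌊0.2860/0.0833333⌋ = 3 → d; lat ⌊0.3026/0.0416667⌋ = 7 → h.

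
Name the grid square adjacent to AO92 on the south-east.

BO01

Longitude square 9; +1 → 10, wraps to 0, carry into field.
Longitude field A = 0; +1 → 1 = B.
Latitude square 2; −1 → 1.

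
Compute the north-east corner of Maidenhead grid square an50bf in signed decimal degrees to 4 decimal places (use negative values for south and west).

40.2500, -169.8333

Field A=0, N=13: +0·20° lon, +13·10° lat → SW at lon -180°, lat 40°.
Square 5, 0: +5·2° lon, +0·1° lat → SW at lon -170°, lat 40°.
Subsquare b=1, f=5: +1·0.0833333° lon, +5·0.0416667° lat → SW at lon -169.917°, lat 40.2083°.
Cell spans 0.0833333° lon × 0.0416667° lat. NE corner is SW corner plus one full cell.
latitude 40.2500, longitude -169.8333.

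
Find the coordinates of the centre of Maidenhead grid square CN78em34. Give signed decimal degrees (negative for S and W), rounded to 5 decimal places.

48.51875, -125.63750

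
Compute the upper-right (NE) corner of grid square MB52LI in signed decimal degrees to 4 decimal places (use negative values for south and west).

Field M=12, B=1: +12·20° lon, +1·10° lat → SW at lon 60°, lat -80°.
Square 5, 2: +5·2° lon, +2·1° lat → SW at lon 70°, lat -78°.
Subsquare l=11, i=8: +11·0.0833333° lon, +8·0.0416667° lat → SW at lon 70.9167°, lat -77.6667°.
Cell spans 0.0833333° lon × 0.0416667° lat. NE corner is SW corner plus one full cell.
latitude -77.6250, longitude 71.0000.

-77.6250, 71.0000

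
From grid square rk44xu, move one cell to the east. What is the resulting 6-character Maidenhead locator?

RK54au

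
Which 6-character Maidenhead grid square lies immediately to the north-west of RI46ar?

RI36xs

Longitude subsquare a = 0; −1 → -1, wraps to 23 = x, carry into square.
Longitude square 4; −1 → 3.
Latitude subsquare r = 17; +1 → 18 = s.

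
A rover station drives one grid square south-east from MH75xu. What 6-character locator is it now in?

Longitude subsquare x = 23; +1 → 24, wraps to 0 = a, carry into square.
Longitude square 7; +1 → 8.
Latitude subsquare u = 20; −1 → 19 = t.

MH85at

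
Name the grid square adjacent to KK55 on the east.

Longitude square 5; +1 → 6.
The latitude characters are unchanged.

KK65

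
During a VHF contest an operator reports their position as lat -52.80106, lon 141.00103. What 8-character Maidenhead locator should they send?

QD07me07

Add 180° to longitude and 90° to latitude: 321.00103, 37.19894.
Field: 321.00103/20 → 16 → Q, 37.19894/10 → 3 → D; chars QD.
Square: 1.00103/2 → 0, 7.19894/1 → 7; chars 07.
Subsquare: 1.00103/0.0833333 → 12 → m, 0.19894/0.0416667 → 4 → e; chars me.
Extended square: 0.00103/0.00833333 → 0, 0.03227/0.00416667 → 7; chars 07.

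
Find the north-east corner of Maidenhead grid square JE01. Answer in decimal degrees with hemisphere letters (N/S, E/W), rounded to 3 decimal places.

Field J=9, E=4: +9·20° lon, +4·10° lat → SW at lon 0°, lat -50°.
Square 0, 1: +0·2° lon, +1·1° lat → SW at lon 0°, lat -49°.
Cell spans 2° lon × 1° lat. NE corner is SW corner plus one full cell.
latitude 48.000° S, longitude 2.000° E.

48.000° S, 2.000° E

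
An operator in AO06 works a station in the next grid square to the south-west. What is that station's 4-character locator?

RO95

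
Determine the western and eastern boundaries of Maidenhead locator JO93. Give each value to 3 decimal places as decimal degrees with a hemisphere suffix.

Field J=9, O=14: +9·20° lon, +14·10° lat → SW at lon 0°, lat 50°.
Square 9, 3: +9·2° lon, +3·1° lat → SW at lon 18°, lat 53°.
Cell spans 2° lon × 1° lat.
west 18.000° E, east 20.000° E.

18.000° E, 20.000° E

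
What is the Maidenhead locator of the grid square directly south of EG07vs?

Latitude subsquare s = 18; −1 → 17 = r.
The longitude characters are unchanged.

EG07vr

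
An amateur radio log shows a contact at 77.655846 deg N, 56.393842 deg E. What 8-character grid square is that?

Shift to the Maidenhead origin (180°W, 90°S): lon 236.39384, lat 167.65585.
Field: 236.39384/20 → 11 → L, 167.65585/10 → 16 → Q; chars LQ.
Square: 16.39384/2 → 8, 7.65585/1 → 7; chars 87.
Subsquare: 0.39384/0.0833333 → 4 → e, 0.65585/0.0416667 → 15 → p; chars ep.
Extended square: 0.06051/0.00833333 → 7, 0.03085/0.00416667 → 7; chars 77.

LQ87ep77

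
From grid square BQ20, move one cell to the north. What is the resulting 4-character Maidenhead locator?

BQ21

Latitude square 0; +1 → 1.
The longitude characters are unchanged.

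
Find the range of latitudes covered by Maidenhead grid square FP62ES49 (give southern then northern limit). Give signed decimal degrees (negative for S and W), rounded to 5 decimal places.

62.78750, 62.79167

Field F=5, P=15: +5·20° lon, +15·10° lat → SW at lon -80°, lat 60°.
Square 6, 2: +6·2° lon, +2·1° lat → SW at lon -68°, lat 62°.
Subsquare e=4, s=18: +4·0.0833333° lon, +18·0.0416667° lat → SW at lon -67.6667°, lat 62.75°.
Extended square 4, 9: +4·0.00833333° lon, +9·0.00416667° lat → SW at lon -67.6333°, lat 62.7875°.
Cell spans 0.00833333° lon × 0.00416667° lat.
south 62.78750, north 62.79167.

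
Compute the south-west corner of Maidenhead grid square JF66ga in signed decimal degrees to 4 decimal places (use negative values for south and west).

-34.0000, 12.5000

Field J=9, F=5: +9·20° lon, +5·10° lat → SW at lon 0°, lat -40°.
Square 6, 6: +6·2° lon, +6·1° lat → SW at lon 12°, lat -34°.
Subsquare g=6, a=0: +6·0.0833333° lon, +0·0.0416667° lat → SW at lon 12.5°, lat -34°.
latitude -34.0000, longitude 12.5000.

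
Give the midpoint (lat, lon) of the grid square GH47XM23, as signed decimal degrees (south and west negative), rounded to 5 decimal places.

-12.48542, -50.06250

Field G=6, H=7: +6·20° lon, +7·10° lat → SW at lon -60°, lat -20°.
Square 4, 7: +4·2° lon, +7·1° lat → SW at lon -52°, lat -13°.
Subsquare x=23, m=12: +23·0.0833333° lon, +12·0.0416667° lat → SW at lon -50.0833°, lat -12.5°.
Extended square 2, 3: +2·0.00833333° lon, +3·0.00416667° lat → SW at lon -50.0667°, lat -12.4875°.
Cell spans 0.00833333° lon × 0.00416667° lat. Centre is SW corner plus half of each.
latitude -12.48542, longitude -50.06250.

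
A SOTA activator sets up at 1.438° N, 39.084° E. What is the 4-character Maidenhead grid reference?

Offset from 180°W / 90°S: lon 219.08°, lat 91.44°.
Field: 219.08/20 → 10 → K, 91.44/10 → 9 → J; chars KJ.
Square: 19.08/2 → 9, 1.44/1 → 1; chars 91.

KJ91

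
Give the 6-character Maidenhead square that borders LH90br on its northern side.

LH90bs

Latitude subsquare r = 17; +1 → 18 = s.
The longitude characters are unchanged.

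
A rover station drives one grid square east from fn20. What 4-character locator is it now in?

Longitude square 2; +1 → 3.
The latitude characters are unchanged.

FN30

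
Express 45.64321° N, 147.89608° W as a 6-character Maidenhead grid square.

Add 180° to longitude and 90° to latitude: 32.1039, 135.6432.
Field: lon ⌊32.1039/20⌋ = 1 → B; lat ⌊135.6432/10⌋ = 13 → N.
Square: lon ⌊12.1039/2⌋ = 6; lat ⌊5.6432/1⌋ = 5.
Subsquare: lon ⌊0.1039/0.0833333⌋ = 1 → b; lat ⌊0.6432/0.0416667⌋ = 15 → p.

BN65bp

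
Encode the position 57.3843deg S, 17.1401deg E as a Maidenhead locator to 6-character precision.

Add 180° to longitude and 90° to latitude: 197.1401, 32.6157.
Field: lon ⌊197.1401/20⌋ = 9 → J; lat ⌊32.6157/10⌋ = 3 → D.
Square: lon ⌊17.1401/2⌋ = 8; lat ⌊2.6157/1⌋ = 2.
Subsquare: lon ⌊1.1401/0.0833333⌋ = 13 → n; lat ⌊0.6157/0.0416667⌋ = 14 → o.

JD82no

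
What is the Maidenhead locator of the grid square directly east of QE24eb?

Longitude subsquare e = 4; +1 → 5 = f.
The latitude characters are unchanged.

QE24fb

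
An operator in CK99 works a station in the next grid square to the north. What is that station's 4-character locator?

Latitude square 9; +1 → 10, wraps to 0, carry into field.
Latitude field K = 10; +1 → 11 = L.
The longitude characters are unchanged.

CL90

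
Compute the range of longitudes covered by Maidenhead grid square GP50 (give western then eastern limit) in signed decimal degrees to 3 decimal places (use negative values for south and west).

-50.000, -48.000

Field G=6, P=15: +6·20° lon, +15·10° lat → SW at lon -60°, lat 60°.
Square 5, 0: +5·2° lon, +0·1° lat → SW at lon -50°, lat 60°.
Cell spans 2° lon × 1° lat.
west -50.000, east -48.000.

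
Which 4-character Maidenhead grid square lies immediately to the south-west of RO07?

QO96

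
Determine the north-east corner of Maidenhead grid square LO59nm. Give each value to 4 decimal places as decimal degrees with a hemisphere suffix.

Field L=11, O=14: +11·20° lon, +14·10° lat → SW at lon 40°, lat 50°.
Square 5, 9: +5·2° lon, +9·1° lat → SW at lon 50°, lat 59°.
Subsquare n=13, m=12: +13·0.0833333° lon, +12·0.0416667° lat → SW at lon 51.0833°, lat 59.5°.
Cell spans 0.0833333° lon × 0.0416667° lat. NE corner is SW corner plus one full cell.
latitude 59.5417° N, longitude 51.1667° E.

59.5417° N, 51.1667° E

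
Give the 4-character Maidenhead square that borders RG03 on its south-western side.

Longitude square 0; −1 → -1, wraps to 9, carry into field.
Longitude field R = 17; −1 → 16 = Q.
Latitude square 3; −1 → 2.

QG92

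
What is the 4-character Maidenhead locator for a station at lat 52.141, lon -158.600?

BO02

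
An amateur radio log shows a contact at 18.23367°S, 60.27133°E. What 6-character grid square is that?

MH01ds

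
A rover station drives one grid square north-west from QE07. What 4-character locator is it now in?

PE98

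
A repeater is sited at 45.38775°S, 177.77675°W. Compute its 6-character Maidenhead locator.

AE14co

Shift to the Maidenhead origin (180°W, 90°S): lon 2.2233, lat 44.6123.
Field (20°×10°, letters A–R): 2.2233/20 → 0 → A, 44.6123/10 → 4 → E; chars AE.
Square (2°×1°, digits 0–9): 2.2233/2 → 1, 4.6123/1 → 4; chars 14.
Subsquare (5′×2.5′, letters a–x): 0.2233/0.0833333 → 2 → c, 0.6123/0.0416667 → 14 → o; chars co.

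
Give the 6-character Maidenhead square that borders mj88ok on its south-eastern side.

MJ88pj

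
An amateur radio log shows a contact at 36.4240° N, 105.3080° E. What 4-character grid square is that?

OM26

Add 180° to longitude and 90° to latitude: 285.31, 126.42.
Field: 285.31/20 → 14 → O, 126.42/10 → 12 → M; chars OM.
Square: 5.31/2 → 2, 6.42/1 → 6; chars 26.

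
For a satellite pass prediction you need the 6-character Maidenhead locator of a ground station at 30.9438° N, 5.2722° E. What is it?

Shift to the Maidenhead origin (180°W, 90°S): lon 185.2722, lat 120.9438.
Field: lon ⌊185.2722/20⌋ = 9 → J; lat ⌊120.9438/10⌋ = 12 → M.
Square: lon ⌊5.2722/2⌋ = 2; lat ⌊0.9438/1⌋ = 0.
Subsquare: lon ⌊1.2722/0.0833333⌋ = 15 → p; lat ⌊0.9438/0.0416667⌋ = 22 → w.

JM20pw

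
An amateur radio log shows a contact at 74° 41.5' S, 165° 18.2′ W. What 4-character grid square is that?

AB75

Add 180° to longitude and 90° to latitude: 14.70, 15.31.
Field (20°×10°, letters A–R): lon ⌊14.70/20⌋ = 0 → A; lat ⌊15.31/10⌋ = 1 → B.
Square (2°×1°, digits 0–9): lon ⌊14.70/2⌋ = 7; lat ⌊5.31/1⌋ = 5.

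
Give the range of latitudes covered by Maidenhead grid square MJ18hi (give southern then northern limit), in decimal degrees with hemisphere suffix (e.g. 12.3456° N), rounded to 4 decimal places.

8.3333° N, 8.3750° N

Field M=12, J=9: +12·20° lon, +9·10° lat → SW at lon 60°, lat 0°.
Square 1, 8: +1·2° lon, +8·1° lat → SW at lon 62°, lat 8°.
Subsquare h=7, i=8: +7·0.0833333° lon, +8·0.0416667° lat → SW at lon 62.5833°, lat 8.33333°.
Cell spans 0.0833333° lon × 0.0416667° lat.
south 8.3333° N, north 8.3750° N.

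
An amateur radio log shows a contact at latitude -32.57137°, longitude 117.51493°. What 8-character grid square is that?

OF87sk12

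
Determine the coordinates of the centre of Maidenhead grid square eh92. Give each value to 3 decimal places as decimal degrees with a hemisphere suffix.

17.500° S, 81.000° W

Field E=4, H=7: +4·20° lon, +7·10° lat → SW at lon -100°, lat -20°.
Square 9, 2: +9·2° lon, +2·1° lat → SW at lon -82°, lat -18°.
Cell spans 2° lon × 1° lat. Centre is SW corner plus half of each.
latitude 17.500° S, longitude 81.000° W.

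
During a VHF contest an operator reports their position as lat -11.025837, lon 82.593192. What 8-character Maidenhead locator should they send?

NH18hx13

Add 180° to longitude and 90° to latitude: 262.59319, 78.97416.
Field: 262.59319/20 → 13 → N, 78.97416/10 → 7 → H; chars NH.
Square: 2.59319/2 → 1, 8.97416/1 → 8; chars 18.
Subsquare: 0.59319/0.0833333 → 7 → h, 0.97416/0.0416667 → 23 → x; chars hx.
Extended square: 0.00986/0.00833333 → 1, 0.01583/0.00416667 → 3; chars 13.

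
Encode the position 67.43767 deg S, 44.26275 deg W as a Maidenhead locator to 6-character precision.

GC72un

Shift to the Maidenhead origin (180°W, 90°S): lon 135.7373, lat 22.5623.
Field (20°×10°, letters A–R): lon ⌊135.7373/20⌋ = 6 → G; lat ⌊22.5623/10⌋ = 2 → C.
Square (2°×1°, digits 0–9): lon ⌊15.7373/2⌋ = 7; lat ⌊2.5623/1⌋ = 2.
Subsquare (5′×2.5′, letters a–x): lon ⌊1.7373/0.0833333⌋ = 20 → u; lat ⌊0.5623/0.0416667⌋ = 13 → n.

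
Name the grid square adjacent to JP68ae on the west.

JP58xe

Longitude subsquare a = 0; −1 → -1, wraps to 23 = x, carry into square.
Longitude square 6; −1 → 5.
The latitude characters are unchanged.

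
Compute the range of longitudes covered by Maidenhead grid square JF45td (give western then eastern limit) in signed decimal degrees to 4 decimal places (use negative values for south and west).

9.5833, 9.6667

Field J=9, F=5: +9·20° lon, +5·10° lat → SW at lon 0°, lat -40°.
Square 4, 5: +4·2° lon, +5·1° lat → SW at lon 8°, lat -35°.
Subsquare t=19, d=3: +19·0.0833333° lon, +3·0.0416667° lat → SW at lon 9.58333°, lat -34.875°.
Cell spans 0.0833333° lon × 0.0416667° lat.
west 9.5833, east 9.6667.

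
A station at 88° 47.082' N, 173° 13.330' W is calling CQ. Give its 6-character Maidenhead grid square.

Add 180° to longitude and 90° to latitude: 6.7778, 178.7847.
Field: 6.7778/20 → 0 → A, 178.7847/10 → 17 → R; chars AR.
Square: 6.7778/2 → 3, 8.7847/1 → 8; chars 38.
Subsquare: 0.7778/0.0833333 → 9 → j, 0.7847/0.0416667 → 18 → s; chars js.

AR38js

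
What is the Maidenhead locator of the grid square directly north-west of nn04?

MN95

Longitude square 0; −1 → -1, wraps to 9, carry into field.
Longitude field N = 13; −1 → 12 = M.
Latitude square 4; +1 → 5.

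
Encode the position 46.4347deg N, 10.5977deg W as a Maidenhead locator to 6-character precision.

IN46qk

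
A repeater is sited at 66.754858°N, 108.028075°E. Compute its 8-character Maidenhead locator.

OP46as31

Offset from 180°W / 90°S: lon 288.02808°, lat 156.75486°.
Field: 288.02808/20 → 14 → O, 156.75486/10 → 15 → P; chars OP.
Square: 8.02808/2 → 4, 6.75486/1 → 6; chars 46.
Subsquare: 0.02808/0.0833333 → 0 → a, 0.75486/0.0416667 → 18 → s; chars as.
Extended square: 0.02808/0.00833333 → 3, 0.00486/0.00416667 → 1; chars 31.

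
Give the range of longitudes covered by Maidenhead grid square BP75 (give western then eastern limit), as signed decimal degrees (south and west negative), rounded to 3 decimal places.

-146.000, -144.000

Field B=1, P=15: +1·20° lon, +15·10° lat → SW at lon -160°, lat 60°.
Square 7, 5: +7·2° lon, +5·1° lat → SW at lon -146°, lat 65°.
Cell spans 2° lon × 1° lat.
west -146.000, east -144.000.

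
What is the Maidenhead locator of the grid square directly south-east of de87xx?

DE97aw

Longitude subsquare x = 23; +1 → 24, wraps to 0 = a, carry into square.
Longitude square 8; +1 → 9.
Latitude subsquare x = 23; −1 → 22 = w.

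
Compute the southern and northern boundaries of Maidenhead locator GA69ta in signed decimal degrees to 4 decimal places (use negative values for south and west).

Field G=6, A=0: +6·20° lon, +0·10° lat → SW at lon -60°, lat -90°.
Square 6, 9: +6·2° lon, +9·1° lat → SW at lon -48°, lat -81°.
Subsquare t=19, a=0: +19·0.0833333° lon, +0·0.0416667° lat → SW at lon -46.4167°, lat -81°.
Cell spans 0.0833333° lon × 0.0416667° lat.
south -81.0000, north -80.9583.

-81.0000, -80.9583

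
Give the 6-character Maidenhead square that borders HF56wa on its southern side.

Latitude subsquare a = 0; −1 → -1, wraps to 23 = x, carry into square.
Latitude square 6; −1 → 5.
The longitude characters are unchanged.

HF55wx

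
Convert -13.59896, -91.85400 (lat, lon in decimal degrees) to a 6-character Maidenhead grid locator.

Add 180° to longitude and 90° to latitude: 88.1460, 76.4010.
Field: 88.1460/20 → 4 → E, 76.4010/10 → 7 → H; chars EH.
Square: 8.1460/2 → 4, 6.4010/1 → 6; chars 46.
Subsquare: 0.1460/0.0833333 → 1 → b, 0.4010/0.0416667 → 9 → j; chars bj.

EH46bj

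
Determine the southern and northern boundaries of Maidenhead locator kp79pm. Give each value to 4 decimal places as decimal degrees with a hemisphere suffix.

69.5000° N, 69.5417° N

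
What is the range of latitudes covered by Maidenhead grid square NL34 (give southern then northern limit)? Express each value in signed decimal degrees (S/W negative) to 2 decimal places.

Field N=13, L=11: +13·20° lon, +11·10° lat → SW at lon 80°, lat 20°.
Square 3, 4: +3·2° lon, +4·1° lat → SW at lon 86°, lat 24°.
Cell spans 2° lon × 1° lat.
south 24.00, north 25.00.

24.00, 25.00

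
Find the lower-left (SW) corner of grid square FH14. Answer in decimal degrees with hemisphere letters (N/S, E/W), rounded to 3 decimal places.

16.000° S, 78.000° W

Field F=5, H=7: +5·20° lon, +7·10° lat → SW at lon -80°, lat -20°.
Square 1, 4: +1·2° lon, +4·1° lat → SW at lon -78°, lat -16°.
latitude 16.000° S, longitude 78.000° W.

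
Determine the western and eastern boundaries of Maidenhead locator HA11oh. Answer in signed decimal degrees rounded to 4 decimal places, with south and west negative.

Field H=7, A=0: +7·20° lon, +0·10° lat → SW at lon -40°, lat -90°.
Square 1, 1: +1·2° lon, +1·1° lat → SW at lon -38°, lat -89°.
Subsquare o=14, h=7: +14·0.0833333° lon, +7·0.0416667° lat → SW at lon -36.8333°, lat -88.7083°.
Cell spans 0.0833333° lon × 0.0416667° lat.
west -36.8333, east -36.7500.

-36.8333, -36.7500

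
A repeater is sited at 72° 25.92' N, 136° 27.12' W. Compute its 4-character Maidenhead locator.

CQ12

Add 180° to longitude and 90° to latitude: 43.55, 162.43.
Field: lon ⌊43.55/20⌋ = 2 → C; lat ⌊162.43/10⌋ = 16 → Q.
Square: lon ⌊3.55/2⌋ = 1; lat ⌊2.43/1⌋ = 2.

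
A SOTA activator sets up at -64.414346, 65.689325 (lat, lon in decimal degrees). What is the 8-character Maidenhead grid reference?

MC25uo20

Shift to the Maidenhead origin (180°W, 90°S): lon 245.68932, lat 25.58565.
Field: 245.68932/20 → 12 → M, 25.58565/10 → 2 → C; chars MC.
Square: 5.68932/2 → 2, 5.58565/1 → 5; chars 25.
Subsquare: 1.68932/0.0833333 → 20 → u, 0.58565/0.0416667 → 14 → o; chars uo.
Extended square: 0.02266/0.00833333 → 2, 0.00232/0.00416667 → 0; chars 20.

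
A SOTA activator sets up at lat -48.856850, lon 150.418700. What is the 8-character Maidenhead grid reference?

QE51fd04

Offset from 180°W / 90°S: lon 330.41870°, lat 41.14315°.
Field: 330.41870/20 → 16 → Q, 41.14315/10 → 4 → E; chars QE.
Square: 10.41870/2 → 5, 1.14315/1 → 1; chars 51.
Subsquare: 0.41870/0.0833333 → 5 → f, 0.14315/0.0416667 → 3 → d; chars fd.
Extended square: 0.00203/0.00833333 → 0, 0.01815/0.00416667 → 4; chars 04.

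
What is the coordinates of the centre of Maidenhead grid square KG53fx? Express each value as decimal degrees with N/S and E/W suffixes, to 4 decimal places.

26.0208° S, 30.4583° E

Field K=10, G=6: +10·20° lon, +6·10° lat → SW at lon 20°, lat -30°.
Square 5, 3: +5·2° lon, +3·1° lat → SW at lon 30°, lat -27°.
Subsquare f=5, x=23: +5·0.0833333° lon, +23·0.0416667° lat → SW at lon 30.4167°, lat -26.0417°.
Cell spans 0.0833333° lon × 0.0416667° lat. Centre is SW corner plus half of each.
latitude 26.0208° S, longitude 30.4583° E.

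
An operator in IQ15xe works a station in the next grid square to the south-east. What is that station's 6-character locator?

IQ25ad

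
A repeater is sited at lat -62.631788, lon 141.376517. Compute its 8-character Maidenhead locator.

QC07qi58

Offset from 180°W / 90°S: lon 321.37652°, lat 27.36821°.
Field (20°×10°, letters A–R): 321.37652/20 → 16 → Q, 27.36821/10 → 2 → C; chars QC.
Square (2°×1°, digits 0–9): 1.37652/2 → 0, 7.36821/1 → 7; chars 07.
Subsquare (5′×2.5′, letters a–x): 1.37652/0.0833333 → 16 → q, 0.36821/0.0416667 → 8 → i; chars qi.
Extended square (30″×15″, digits 0–9): 0.04318/0.00833333 → 5, 0.03488/0.00416667 → 8; chars 58.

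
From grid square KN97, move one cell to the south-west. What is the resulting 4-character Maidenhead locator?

Longitude square 9; −1 → 8.
Latitude square 7; −1 → 6.

KN86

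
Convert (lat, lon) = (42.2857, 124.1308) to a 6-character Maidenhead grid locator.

PN22bg

Add 180° to longitude and 90° to latitude: 304.1308, 132.2857.
Field: lon ⌊304.1308/20⌋ = 15 → P; lat ⌊132.2857/10⌋ = 13 → N.
Square: lon ⌊4.1308/2⌋ = 2; lat ⌊2.2857/1⌋ = 2.
Subsquare: lon ⌊0.1308/0.0833333⌋ = 1 → b; lat ⌊0.2857/0.0416667⌋ = 6 → g.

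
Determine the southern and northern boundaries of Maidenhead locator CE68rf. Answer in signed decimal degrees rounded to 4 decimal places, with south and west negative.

Field C=2, E=4: +2·20° lon, +4·10° lat → SW at lon -140°, lat -50°.
Square 6, 8: +6·2° lon, +8·1° lat → SW at lon -128°, lat -42°.
Subsquare r=17, f=5: +17·0.0833333° lon, +5·0.0416667° lat → SW at lon -126.583°, lat -41.7917°.
Cell spans 0.0833333° lon × 0.0416667° lat.
south -41.7917, north -41.7500.

-41.7917, -41.7500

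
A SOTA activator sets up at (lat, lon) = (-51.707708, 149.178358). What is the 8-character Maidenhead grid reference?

QD48oh10

Shift to the Maidenhead origin (180°W, 90°S): lon 329.17836, lat 38.29229.
Field (20°×10°, letters A–R): 329.17836/20 → 16 → Q, 38.29229/10 → 3 → D; chars QD.
Square (2°×1°, digits 0–9): 9.17836/2 → 4, 8.29229/1 → 8; chars 48.
Subsquare (5′×2.5′, letters a–x): 1.17836/0.0833333 → 14 → o, 0.29229/0.0416667 → 7 → h; chars oh.
Extended square (30″×15″, digits 0–9): 0.01169/0.00833333 → 1, 0.00063/0.00416667 → 0; chars 10.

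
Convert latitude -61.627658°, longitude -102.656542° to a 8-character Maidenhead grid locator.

DC88qi19

Shift to the Maidenhead origin (180°W, 90°S): lon 77.34346, lat 28.37234.
Field: 77.34346/20 → 3 → D, 28.37234/10 → 2 → C; chars DC.
Square: 17.34346/2 → 8, 8.37234/1 → 8; chars 88.
Subsquare: 1.34346/0.0833333 → 16 → q, 0.37234/0.0416667 → 8 → i; chars qi.
Extended square: 0.01012/0.00833333 → 1, 0.03901/0.00416667 → 9; chars 19.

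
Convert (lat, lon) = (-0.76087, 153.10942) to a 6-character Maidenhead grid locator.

QI69nf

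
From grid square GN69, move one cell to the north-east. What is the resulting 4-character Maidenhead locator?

GO70

Longitude square 6; +1 → 7.
Latitude square 9; +1 → 10, wraps to 0, carry into field.
Latitude field N = 13; +1 → 14 = O.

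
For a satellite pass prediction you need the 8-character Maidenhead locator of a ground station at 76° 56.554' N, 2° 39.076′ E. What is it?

Offset from 180°W / 90°S: lon 182.65127°, lat 166.94257°.
Field: 182.65127/20 → 9 → J, 166.94257/10 → 16 → Q; chars JQ.
Square: 2.65127/2 → 1, 6.94257/1 → 6; chars 16.
Subsquare: 0.65127/0.0833333 → 7 → h, 0.94257/0.0416667 → 22 → w; chars hw.
Extended square: 0.06793/0.00833333 → 8, 0.02590/0.00416667 → 6; chars 86.

JQ16hw86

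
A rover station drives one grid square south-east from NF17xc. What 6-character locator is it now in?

NF27ab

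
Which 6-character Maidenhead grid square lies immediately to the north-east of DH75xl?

Longitude subsquare x = 23; +1 → 24, wraps to 0 = a, carry into square.
Longitude square 7; +1 → 8.
Latitude subsquare l = 11; +1 → 12 = m.

DH85am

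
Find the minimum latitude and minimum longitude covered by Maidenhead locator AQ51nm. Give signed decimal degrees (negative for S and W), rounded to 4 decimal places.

Field A=0, Q=16: +0·20° lon, +16·10° lat → SW at lon -180°, lat 70°.
Square 5, 1: +5·2° lon, +1·1° lat → SW at lon -170°, lat 71°.
Subsquare n=13, m=12: +13·0.0833333° lon, +12·0.0416667° lat → SW at lon -168.917°, lat 71.5°.
latitude 71.5000, longitude -168.9167.

71.5000, -168.9167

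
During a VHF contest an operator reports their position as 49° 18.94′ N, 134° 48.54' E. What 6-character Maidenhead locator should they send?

PN79jh

Shift to the Maidenhead origin (180°W, 90°S): lon 314.8090, lat 139.3157.
Field: lon ⌊314.8090/20⌋ = 15 → P; lat ⌊139.3157/10⌋ = 13 → N.
Square: lon ⌊14.8090/2⌋ = 7; lat ⌊9.3157/1⌋ = 9.
Subsquare: lon ⌊0.8090/0.0833333⌋ = 9 → j; lat ⌊0.3157/0.0416667⌋ = 7 → h.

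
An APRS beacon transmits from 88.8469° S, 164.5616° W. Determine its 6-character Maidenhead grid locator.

AA71rd

Add 180° to longitude and 90° to latitude: 15.4384, 1.1531.
Field: 15.4384/20 → 0 → A, 1.1531/10 → 0 → A; chars AA.
Square: 15.4384/2 → 7, 1.1531/1 → 1; chars 71.
Subsquare: 1.4384/0.0833333 → 17 → r, 0.1531/0.0416667 → 3 → d; chars rd.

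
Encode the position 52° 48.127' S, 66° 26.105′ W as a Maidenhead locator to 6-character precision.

Offset from 180°W / 90°S: lon 113.5649°, lat 37.1979°.
Field: 113.5649/20 → 5 → F, 37.1979/10 → 3 → D; chars FD.
Square: 13.5649/2 → 6, 7.1979/1 → 7; chars 67.
Subsquare: 1.5649/0.0833333 → 18 → s, 0.1979/0.0416667 → 4 → e; chars se.

FD67se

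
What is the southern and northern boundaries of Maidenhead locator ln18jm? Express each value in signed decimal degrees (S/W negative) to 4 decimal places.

48.5000, 48.5417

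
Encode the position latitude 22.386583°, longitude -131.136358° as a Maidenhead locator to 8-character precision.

CL42kj32

Add 180° to longitude and 90° to latitude: 48.86364, 112.38658.
Field: 48.86364/20 → 2 → C, 112.38658/10 → 11 → L; chars CL.
Square: 8.86364/2 → 4, 2.38658/1 → 2; chars 42.
Subsquare: 0.86364/0.0833333 → 10 → k, 0.38658/0.0416667 → 9 → j; chars kj.
Extended square: 0.03031/0.00833333 → 3, 0.01158/0.00416667 → 2; chars 32.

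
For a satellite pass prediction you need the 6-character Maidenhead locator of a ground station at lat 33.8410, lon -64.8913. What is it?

Offset from 180°W / 90°S: lon 115.1087°, lat 123.8410°.
Field: 115.1087/20 → 5 → F, 123.8410/10 → 12 → M; chars FM.
Square: 15.1087/2 → 7, 3.8410/1 → 3; chars 73.
Subsquare: 1.1087/0.0833333 → 13 → n, 0.8410/0.0416667 → 20 → u; chars nu.

FM73nu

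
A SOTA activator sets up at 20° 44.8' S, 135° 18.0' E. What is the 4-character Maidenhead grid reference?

PG79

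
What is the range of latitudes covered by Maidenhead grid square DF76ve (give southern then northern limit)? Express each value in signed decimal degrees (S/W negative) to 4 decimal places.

Field D=3, F=5: +3·20° lon, +5·10° lat → SW at lon -120°, lat -40°.
Square 7, 6: +7·2° lon, +6·1° lat → SW at lon -106°, lat -34°.
Subsquare v=21, e=4: +21·0.0833333° lon, +4·0.0416667° lat → SW at lon -104.25°, lat -33.8333°.
Cell spans 0.0833333° lon × 0.0416667° lat.
south -33.8333, north -33.7917.

-33.8333, -33.7917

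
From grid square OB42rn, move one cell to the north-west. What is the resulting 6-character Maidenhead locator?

OB42qo

Longitude subsquare r = 17; −1 → 16 = q.
Latitude subsquare n = 13; +1 → 14 = o.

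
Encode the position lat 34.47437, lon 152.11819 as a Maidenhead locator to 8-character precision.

Add 180° to longitude and 90° to latitude: 332.11819, 124.47437.
Field: lon ⌊332.11819/20⌋ = 16 → Q; lat ⌊124.47437/10⌋ = 12 → M.
Square: lon ⌊12.11819/2⌋ = 6; lat ⌊4.47437/1⌋ = 4.
Subsquare: lon ⌊0.11819/0.0833333⌋ = 1 → b; lat ⌊0.47437/0.0416667⌋ = 11 → l.
Extended square: lon ⌊0.03486/0.00833333⌋ = 4; lat ⌊0.01604/0.00416667⌋ = 3.

QM64bl43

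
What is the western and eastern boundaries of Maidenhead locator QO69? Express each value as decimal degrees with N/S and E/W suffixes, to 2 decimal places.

Field Q=16, O=14: +16·20° lon, +14·10° lat → SW at lon 140°, lat 50°.
Square 6, 9: +6·2° lon, +9·1° lat → SW at lon 152°, lat 59°.
Cell spans 2° lon × 1° lat.
west 152.00° E, east 154.00° E.

152.00° E, 154.00° E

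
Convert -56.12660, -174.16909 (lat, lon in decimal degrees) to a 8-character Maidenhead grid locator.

AD23vu99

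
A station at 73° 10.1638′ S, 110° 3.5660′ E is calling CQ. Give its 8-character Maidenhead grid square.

OB56at79

Add 180° to longitude and 90° to latitude: 290.05943, 16.83060.
Field: lon ⌊290.05943/20⌋ = 14 → O; lat ⌊16.83060/10⌋ = 1 → B.
Square: lon ⌊10.05943/2⌋ = 5; lat ⌊6.83060/1⌋ = 6.
Subsquare: lon ⌊0.05943/0.0833333⌋ = 0 → a; lat ⌊0.83060/0.0416667⌋ = 19 → t.
Extended square: lon ⌊0.05943/0.00833333⌋ = 7; lat ⌊0.03894/0.00416667⌋ = 9.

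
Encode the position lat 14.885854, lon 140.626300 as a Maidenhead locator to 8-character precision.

Shift to the Maidenhead origin (180°W, 90°S): lon 320.62630, lat 104.88585.
Field: lon ⌊320.62630/20⌋ = 16 → Q; lat ⌊104.88585/10⌋ = 10 → K.
Square: lon ⌊0.62630/2⌋ = 0; lat ⌊4.88585/1⌋ = 4.
Subsquare: lon ⌊0.62630/0.0833333⌋ = 7 → h; lat ⌊0.88585/0.0416667⌋ = 21 → v.
Extended square: lon ⌊0.04297/0.00833333⌋ = 5; lat ⌊0.01085/0.00416667⌋ = 2.

QK04hv52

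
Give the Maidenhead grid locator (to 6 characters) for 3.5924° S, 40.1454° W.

GI96wj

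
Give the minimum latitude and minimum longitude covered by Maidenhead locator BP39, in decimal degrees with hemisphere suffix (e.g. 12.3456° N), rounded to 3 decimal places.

69.000° N, 154.000° W

Field B=1, P=15: +1·20° lon, +15·10° lat → SW at lon -160°, lat 60°.
Square 3, 9: +3·2° lon, +9·1° lat → SW at lon -154°, lat 69°.
latitude 69.000° N, longitude 154.000° W.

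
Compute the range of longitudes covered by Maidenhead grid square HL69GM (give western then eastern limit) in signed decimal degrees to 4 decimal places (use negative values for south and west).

-27.5000, -27.4167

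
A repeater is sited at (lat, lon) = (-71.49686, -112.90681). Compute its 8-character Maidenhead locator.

DB38nm10

Add 180° to longitude and 90° to latitude: 67.09319, 18.50314.
Field (20°×10°, letters A–R): lon ⌊67.09319/20⌋ = 3 → D; lat ⌊18.50314/10⌋ = 1 → B.
Square (2°×1°, digits 0–9): lon ⌊7.09319/2⌋ = 3; lat ⌊8.50314/1⌋ = 8.
Subsquare (5′×2.5′, letters a–x): lon ⌊1.09319/0.0833333⌋ = 13 → n; lat ⌊0.50314/0.0416667⌋ = 12 → m.
Extended square (30″×15″, digits 0–9): lon ⌊0.00986/0.00833333⌋ = 1; lat ⌊0.00314/0.00416667⌋ = 0.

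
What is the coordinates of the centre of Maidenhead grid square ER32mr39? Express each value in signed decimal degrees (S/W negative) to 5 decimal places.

82.74792, -92.97083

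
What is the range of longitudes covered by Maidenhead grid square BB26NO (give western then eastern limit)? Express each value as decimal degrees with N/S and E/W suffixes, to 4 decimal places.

154.9167° W, 154.8333° W

Field B=1, B=1: +1·20° lon, +1·10° lat → SW at lon -160°, lat -80°.
Square 2, 6: +2·2° lon, +6·1° lat → SW at lon -156°, lat -74°.
Subsquare n=13, o=14: +13·0.0833333° lon, +14·0.0416667° lat → SW at lon -154.917°, lat -73.4167°.
Cell spans 0.0833333° lon × 0.0416667° lat.
west 154.9167° W, east 154.8333° W.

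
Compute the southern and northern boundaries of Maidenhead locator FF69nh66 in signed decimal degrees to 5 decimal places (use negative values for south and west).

Field F=5, F=5: +5·20° lon, +5·10° lat → SW at lon -80°, lat -40°.
Square 6, 9: +6·2° lon, +9·1° lat → SW at lon -68°, lat -31°.
Subsquare n=13, h=7: +13·0.0833333° lon, +7·0.0416667° lat → SW at lon -66.9167°, lat -30.7083°.
Extended square 6, 6: +6·0.00833333° lon, +6·0.00416667° lat → SW at lon -66.8667°, lat -30.6833°.
Cell spans 0.00833333° lon × 0.00416667° lat.
south -30.68333, north -30.67917.

-30.68333, -30.67917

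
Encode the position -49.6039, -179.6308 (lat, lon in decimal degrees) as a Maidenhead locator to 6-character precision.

Shift to the Maidenhead origin (180°W, 90°S): lon 0.3692, lat 40.3961.
Field: lon ⌊0.3692/20⌋ = 0 → A; lat ⌊40.3961/10⌋ = 4 → E.
Square: lon ⌊0.3692/2⌋ = 0; lat ⌊0.3961/1⌋ = 0.
Subsquare: lon ⌊0.3692/0.0833333⌋ = 4 → e; lat ⌊0.3961/0.0416667⌋ = 9 → j.

AE00ej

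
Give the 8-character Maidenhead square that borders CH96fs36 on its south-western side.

CH96fs25

Longitude extended square 3; −1 → 2.
Latitude extended square 6; −1 → 5.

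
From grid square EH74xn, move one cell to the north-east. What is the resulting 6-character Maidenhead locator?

Longitude subsquare x = 23; +1 → 24, wraps to 0 = a, carry into square.
Longitude square 7; +1 → 8.
Latitude subsquare n = 13; +1 → 14 = o.

EH84ao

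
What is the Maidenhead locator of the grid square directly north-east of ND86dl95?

ND86el06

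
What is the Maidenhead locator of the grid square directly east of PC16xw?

PC26aw

Longitude subsquare x = 23; +1 → 24, wraps to 0 = a, carry into square.
Longitude square 1; +1 → 2.
The latitude characters are unchanged.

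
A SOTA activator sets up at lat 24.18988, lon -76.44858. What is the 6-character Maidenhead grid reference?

Shift to the Maidenhead origin (180°W, 90°S): lon 103.5514, lat 114.1899.
Field: 103.5514/20 → 5 → F, 114.1899/10 → 11 → L; chars FL.
Square: 3.5514/2 → 1, 4.1899/1 → 4; chars 14.
Subsquare: 1.5514/0.0833333 → 18 → s, 0.1899/0.0416667 → 4 → e; chars se.

FL14se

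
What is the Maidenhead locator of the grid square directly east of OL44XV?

OL54av

Longitude subsquare x = 23; +1 → 24, wraps to 0 = a, carry into square.
Longitude square 4; +1 → 5.
The latitude characters are unchanged.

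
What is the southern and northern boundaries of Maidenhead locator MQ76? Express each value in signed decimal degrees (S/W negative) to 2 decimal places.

Field M=12, Q=16: +12·20° lon, +16·10° lat → SW at lon 60°, lat 70°.
Square 7, 6: +7·2° lon, +6·1° lat → SW at lon 74°, lat 76°.
Cell spans 2° lon × 1° lat.
south 76.00, north 77.00.

76.00, 77.00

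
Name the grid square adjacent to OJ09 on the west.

NJ99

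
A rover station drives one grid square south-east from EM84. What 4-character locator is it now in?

Longitude square 8; +1 → 9.
Latitude square 4; −1 → 3.

EM93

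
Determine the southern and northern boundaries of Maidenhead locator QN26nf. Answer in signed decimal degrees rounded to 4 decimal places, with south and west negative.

46.2083, 46.2500

Field Q=16, N=13: +16·20° lon, +13·10° lat → SW at lon 140°, lat 40°.
Square 2, 6: +2·2° lon, +6·1° lat → SW at lon 144°, lat 46°.
Subsquare n=13, f=5: +13·0.0833333° lon, +5·0.0416667° lat → SW at lon 145.083°, lat 46.2083°.
Cell spans 0.0833333° lon × 0.0416667° lat.
south 46.2083, north 46.2500.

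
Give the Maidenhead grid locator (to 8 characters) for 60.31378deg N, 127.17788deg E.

PP30oh15

Shift to the Maidenhead origin (180°W, 90°S): lon 307.17788, lat 150.31378.
Field: 307.17788/20 → 15 → P, 150.31378/10 → 15 → P; chars PP.
Square: 7.17788/2 → 3, 0.31378/1 → 0; chars 30.
Subsquare: 1.17788/0.0833333 → 14 → o, 0.31378/0.0416667 → 7 → h; chars oh.
Extended square: 0.01121/0.00833333 → 1, 0.02211/0.00416667 → 5; chars 15.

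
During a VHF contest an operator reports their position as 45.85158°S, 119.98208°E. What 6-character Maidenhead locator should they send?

Add 180° to longitude and 90° to latitude: 299.9821, 44.1484.
Field: 299.9821/20 → 14 → O, 44.1484/10 → 4 → E; chars OE.
Square: 19.9821/2 → 9, 4.1484/1 → 4; chars 94.
Subsquare: 1.9821/0.0833333 → 23 → x, 0.1484/0.0416667 → 3 → d; chars xd.

OE94xd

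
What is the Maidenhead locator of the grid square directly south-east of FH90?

Longitude square 9; +1 → 10, wraps to 0, carry into field.
Longitude field F = 5; +1 → 6 = G.
Latitude square 0; −1 → -1, wraps to 9, carry into field.
Latitude field H = 7; −1 → 6 = G.

GG09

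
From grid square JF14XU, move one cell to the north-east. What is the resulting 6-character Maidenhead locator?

JF24av

Longitude subsquare x = 23; +1 → 24, wraps to 0 = a, carry into square.
Longitude square 1; +1 → 2.
Latitude subsquare u = 20; +1 → 21 = v.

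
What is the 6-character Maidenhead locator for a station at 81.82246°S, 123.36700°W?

CA88he

Offset from 180°W / 90°S: lon 56.6330°, lat 8.1775°.
Field: lon ⌊56.6330/20⌋ = 2 → C; lat ⌊8.1775/10⌋ = 0 → A.
Square: lon ⌊16.6330/2⌋ = 8; lat ⌊8.1775/1⌋ = 8.
Subsquare: lon ⌊0.6330/0.0833333⌋ = 7 → h; lat ⌊0.1775/0.0416667⌋ = 4 → e.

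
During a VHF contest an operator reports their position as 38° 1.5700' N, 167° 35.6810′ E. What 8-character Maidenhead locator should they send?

RM38ta16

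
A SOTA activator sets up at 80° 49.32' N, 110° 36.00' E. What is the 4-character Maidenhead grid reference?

Add 180° to longitude and 90° to latitude: 290.60, 170.82.
Field (20°×10°, letters A–R): 290.60/20 → 14 → O, 170.82/10 → 17 → R; chars OR.
Square (2°×1°, digits 0–9): 10.60/2 → 5, 0.82/1 → 0; chars 50.

OR50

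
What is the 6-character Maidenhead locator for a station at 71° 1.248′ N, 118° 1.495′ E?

OQ91aa

Shift to the Maidenhead origin (180°W, 90°S): lon 298.0249, lat 161.0208.
Field (20°×10°, letters A–R): lon ⌊298.0249/20⌋ = 14 → O; lat ⌊161.0208/10⌋ = 16 → Q.
Square (2°×1°, digits 0–9): lon ⌊18.0249/2⌋ = 9; lat ⌊1.0208/1⌋ = 1.
Subsquare (5′×2.5′, letters a–x): lon ⌊0.0249/0.0833333⌋ = 0 → a; lat ⌊0.0208/0.0416667⌋ = 0 → a.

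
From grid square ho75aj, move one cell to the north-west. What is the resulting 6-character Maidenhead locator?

HO65xk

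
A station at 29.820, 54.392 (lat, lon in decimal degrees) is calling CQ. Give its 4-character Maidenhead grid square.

LL79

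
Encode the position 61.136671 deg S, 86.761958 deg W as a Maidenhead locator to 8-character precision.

EC68ou87

Shift to the Maidenhead origin (180°W, 90°S): lon 93.23804, lat 28.86333.
Field: 93.23804/20 → 4 → E, 28.86333/10 → 2 → C; chars EC.
Square: 13.23804/2 → 6, 8.86333/1 → 8; chars 68.
Subsquare: 1.23804/0.0833333 → 14 → o, 0.86333/0.0416667 → 20 → u; chars ou.
Extended square: 0.07138/0.00833333 → 8, 0.03000/0.00416667 → 7; chars 87.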